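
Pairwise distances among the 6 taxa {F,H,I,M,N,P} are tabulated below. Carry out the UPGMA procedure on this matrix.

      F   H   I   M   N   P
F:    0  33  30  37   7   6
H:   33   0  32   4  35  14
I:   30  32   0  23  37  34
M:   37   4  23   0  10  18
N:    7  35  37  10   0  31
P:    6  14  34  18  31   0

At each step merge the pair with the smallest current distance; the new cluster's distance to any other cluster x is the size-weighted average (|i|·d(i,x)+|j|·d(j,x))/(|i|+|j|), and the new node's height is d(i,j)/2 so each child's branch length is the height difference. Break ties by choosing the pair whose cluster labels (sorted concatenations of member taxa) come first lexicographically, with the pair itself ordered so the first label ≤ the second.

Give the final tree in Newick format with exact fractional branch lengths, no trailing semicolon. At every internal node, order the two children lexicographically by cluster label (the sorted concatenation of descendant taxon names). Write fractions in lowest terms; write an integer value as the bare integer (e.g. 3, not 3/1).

((((F:3,P:3):13/2,N:19/2):11/4,(H:2,M:2):41/4):67/20,I:78/5)

1. join H+M (d=4) ⇒ HM; edges |H|=2, |M|=2
  updated: d(F,HM)=35, d(HM,I)=55/2, d(HM,N)=45/2, d(HM,P)=16
2. join F+P (d=6) ⇒ FP; edges |F|=3, |P|=3
  updated: d(FP,HM)=51/2, d(FP,I)=32, d(FP,N)=19
3. join FP+N (d=19) ⇒ FNP; edges |FP|=13/2, |N|=19/2
  updated: d(FNP,HM)=49/2, d(FNP,I)=101/3
4. join FNP+HM (d=49/2) ⇒ FHMNP; edges |FNP|=11/4, |HM|=41/4
  updated: d(FHMNP,I)=156/5
5. join FHMNP+I (d=156/5) ⇒ FHIMNP; edges |FHMNP|=67/20, |I|=78/5
final tree: ((((F:3,P:3):13/2,N:19/2):11/4,(H:2,M:2):41/4):67/20,I:78/5)
total length: 1159/20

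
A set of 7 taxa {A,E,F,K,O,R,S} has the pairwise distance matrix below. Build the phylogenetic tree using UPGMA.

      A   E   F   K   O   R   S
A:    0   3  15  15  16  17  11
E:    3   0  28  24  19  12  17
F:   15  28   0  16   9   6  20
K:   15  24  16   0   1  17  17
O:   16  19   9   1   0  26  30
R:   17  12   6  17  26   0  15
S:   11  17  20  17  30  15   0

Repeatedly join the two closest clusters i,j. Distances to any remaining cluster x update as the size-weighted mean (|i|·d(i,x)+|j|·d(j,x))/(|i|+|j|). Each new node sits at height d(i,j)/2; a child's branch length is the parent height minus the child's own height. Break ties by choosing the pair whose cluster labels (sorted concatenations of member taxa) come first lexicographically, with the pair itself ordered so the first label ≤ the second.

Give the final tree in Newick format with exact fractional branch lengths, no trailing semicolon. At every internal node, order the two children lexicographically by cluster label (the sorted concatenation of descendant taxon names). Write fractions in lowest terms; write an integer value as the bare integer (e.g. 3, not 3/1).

1. join K+O (d=1) ⇒ KO; edges |K|=1/2, |O|=1/2
  updated: d(A,KO)=31/2, d(E,KO)=43/2, d(F,KO)=25/2, d(KO,R)=43/2, d(KO,S)=47/2
2. join A+E (d=3) ⇒ AE; edges |A|=3/2, |E|=3/2
  updated: d(AE,F)=43/2, d(AE,KO)=37/2, d(AE,R)=29/2, d(AE,S)=14
3. join F+R (d=6) ⇒ FR; edges |F|=3, |R|=3
  updated: d(AE,FR)=18, d(FR,KO)=17, d(FR,S)=35/2
4. join AE+S (d=14) ⇒ AES; edges |AE|=11/2, |S|=7
  updated: d(AES,FR)=107/6, d(AES,KO)=121/6
5. join FR+KO (d=17) ⇒ FKOR; edges |FR|=11/2, |KO|=8
  updated: d(AES,FKOR)=19
6. join AES+FKOR (d=19) ⇒ AEFKORS; edges |AES|=5/2, |FKOR|=1
final tree: (((A:3/2,E:3/2):11/2,S:7):5/2,((F:3,R:3):11/2,(K:1/2,O:1/2):8):1)
total length: 79/2

(((A:3/2,E:3/2):11/2,S:7):5/2,((F:3,R:3):11/2,(K:1/2,O:1/2):8):1)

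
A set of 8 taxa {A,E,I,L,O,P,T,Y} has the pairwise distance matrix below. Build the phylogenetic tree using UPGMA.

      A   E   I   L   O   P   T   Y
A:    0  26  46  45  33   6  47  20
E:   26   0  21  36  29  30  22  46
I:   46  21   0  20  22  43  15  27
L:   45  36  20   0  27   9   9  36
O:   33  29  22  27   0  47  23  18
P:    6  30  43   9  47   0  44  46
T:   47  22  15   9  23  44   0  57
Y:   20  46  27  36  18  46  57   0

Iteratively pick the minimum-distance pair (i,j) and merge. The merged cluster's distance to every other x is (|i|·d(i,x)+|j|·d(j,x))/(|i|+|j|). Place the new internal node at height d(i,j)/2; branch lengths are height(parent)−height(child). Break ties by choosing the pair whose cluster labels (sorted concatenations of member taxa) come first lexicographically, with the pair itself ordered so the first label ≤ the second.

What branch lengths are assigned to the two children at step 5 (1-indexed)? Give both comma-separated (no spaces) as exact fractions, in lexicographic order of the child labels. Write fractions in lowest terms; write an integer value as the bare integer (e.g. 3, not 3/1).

step 1: merge (A,P) at d=6; branch lengths A→3, P→3; new cluster AP
  updated: d(AP,E)=28, d(AP,I)=89/2, d(AP,L)=27, d(AP,O)=40, d(AP,T)=91/2, d(AP,Y)=33
step 2: merge (L,T) at d=9; branch lengths L→9/2, T→9/2; new cluster LT
  updated: d(AP,LT)=145/4, d(E,LT)=29, d(I,LT)=35/2, d(LT,O)=25, d(LT,Y)=93/2
step 3: merge (I,LT) at d=35/2; branch lengths I→35/4, LT→17/4; new cluster ILT
  updated: d(AP,ILT)=39, d(E,ILT)=79/3, d(ILT,O)=24, d(ILT,Y)=40
step 4: merge (O,Y) at d=18; branch lengths O→9, Y→9; new cluster OY
  updated: d(AP,OY)=73/2, d(E,OY)=75/2, d(ILT,OY)=32
step 5: merge (E,ILT) at d=79/3; branch lengths E→79/6, ILT→53/12; new cluster EILT
  updated: d(AP,EILT)=145/4, d(EILT,OY)=267/8
step 6: merge (EILT,OY) at d=267/8; branch lengths EILT→169/48, OY→123/16; new cluster EILOTY
  updated: d(AP,EILOTY)=109/3
step 7: merge (AP,EILOTY) at d=109/3; branch lengths AP→91/6, EILOTY→71/48; new cluster AEILOPTY
final tree: ((A:3,P:3):91/6,((E:79/6,(I:35/4,(L:9/2,T:9/2):17/4):53/12):169/48,(O:9,Y:9):123/16):71/48)
total length: 1463/16

79/6,53/12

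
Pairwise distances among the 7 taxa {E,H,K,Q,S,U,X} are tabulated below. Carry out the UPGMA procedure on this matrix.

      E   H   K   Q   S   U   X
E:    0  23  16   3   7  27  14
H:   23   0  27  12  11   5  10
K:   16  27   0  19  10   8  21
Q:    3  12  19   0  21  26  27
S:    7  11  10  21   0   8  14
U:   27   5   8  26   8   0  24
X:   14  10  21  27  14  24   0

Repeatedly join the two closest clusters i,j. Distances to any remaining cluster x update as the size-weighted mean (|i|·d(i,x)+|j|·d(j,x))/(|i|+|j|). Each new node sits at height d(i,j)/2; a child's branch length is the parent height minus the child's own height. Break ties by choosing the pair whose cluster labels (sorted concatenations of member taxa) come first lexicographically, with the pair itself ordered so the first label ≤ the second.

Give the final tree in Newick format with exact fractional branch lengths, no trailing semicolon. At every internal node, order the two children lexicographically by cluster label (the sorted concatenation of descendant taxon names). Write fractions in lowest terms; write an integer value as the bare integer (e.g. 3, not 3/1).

iteration 1: select E,Q (d=3); attach at lengths (3/2, 3/2); label the merged cluster EQ
  updated: d(EQ,H)=35/2, d(EQ,K)=35/2, d(EQ,S)=14, d(EQ,U)=53/2, d(EQ,X)=41/2
iteration 2: select H,U (d=5); attach at lengths (5/2, 5/2); label the merged cluster HU
  updated: d(EQ,HU)=22, d(HU,K)=35/2, d(HU,S)=19/2, d(HU,X)=17
iteration 3: select HU,S (d=19/2); attach at lengths (9/4, 19/4); label the merged cluster HSU
  updated: d(EQ,HSU)=58/3, d(HSU,K)=15, d(HSU,X)=16
iteration 4: select HSU,K (d=15); attach at lengths (11/4, 15/2); label the merged cluster HKSU
  updated: d(EQ,HKSU)=151/8, d(HKSU,X)=69/4
iteration 5: select HKSU,X (d=69/4); attach at lengths (9/8, 69/8); label the merged cluster HKSUX
  updated: d(EQ,HKSUX)=96/5
iteration 6: select EQ,HKSUX (d=96/5); attach at lengths (81/10, 39/40); label the merged cluster EHKQSUX
final tree: ((E:3/2,Q:3/2):81/10,((((H:5/2,U:5/2):9/4,S:19/4):11/4,K:15/2):9/8,X:69/8):39/40)
total length: 1763/40

((E:3/2,Q:3/2):81/10,((((H:5/2,U:5/2):9/4,S:19/4):11/4,K:15/2):9/8,X:69/8):39/40)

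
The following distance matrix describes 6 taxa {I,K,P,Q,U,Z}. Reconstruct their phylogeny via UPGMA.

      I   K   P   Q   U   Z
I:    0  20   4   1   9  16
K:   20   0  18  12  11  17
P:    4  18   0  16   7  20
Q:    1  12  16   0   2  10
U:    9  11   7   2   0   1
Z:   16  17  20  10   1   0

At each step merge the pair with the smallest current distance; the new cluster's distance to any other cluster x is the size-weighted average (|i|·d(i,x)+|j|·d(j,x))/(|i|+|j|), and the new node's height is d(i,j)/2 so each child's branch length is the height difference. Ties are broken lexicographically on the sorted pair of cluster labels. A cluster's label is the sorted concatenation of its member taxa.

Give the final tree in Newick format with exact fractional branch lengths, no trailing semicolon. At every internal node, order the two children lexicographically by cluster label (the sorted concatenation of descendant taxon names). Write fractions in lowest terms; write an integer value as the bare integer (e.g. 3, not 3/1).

((((I:1/2,Q:1/2):33/8,(U:1/2,Z:1/2):33/8):5/4,P:47/8):77/40,K:39/5)

iteration 1: select I,Q (d=1); attach at lengths (1/2, 1/2); label the merged cluster IQ
  updated: d(IQ,K)=16, d(IQ,P)=10, d(IQ,U)=11/2, d(IQ,Z)=13
iteration 2: select U,Z (d=1); attach at lengths (1/2, 1/2); label the merged cluster UZ
  updated: d(IQ,UZ)=37/4, d(K,UZ)=14, d(P,UZ)=27/2
iteration 3: select IQ,UZ (d=37/4); attach at lengths (33/8, 33/8); label the merged cluster IQUZ
  updated: d(IQUZ,K)=15, d(IQUZ,P)=47/4
iteration 4: select IQUZ,P (d=47/4); attach at lengths (5/4, 47/8); label the merged cluster IPQUZ
  updated: d(IPQUZ,K)=78/5
iteration 5: select IPQUZ,K (d=78/5); attach at lengths (77/40, 39/5); label the merged cluster IKPQUZ
final tree: ((((I:1/2,Q:1/2):33/8,(U:1/2,Z:1/2):33/8):5/4,P:47/8):77/40,K:39/5)
total length: 271/10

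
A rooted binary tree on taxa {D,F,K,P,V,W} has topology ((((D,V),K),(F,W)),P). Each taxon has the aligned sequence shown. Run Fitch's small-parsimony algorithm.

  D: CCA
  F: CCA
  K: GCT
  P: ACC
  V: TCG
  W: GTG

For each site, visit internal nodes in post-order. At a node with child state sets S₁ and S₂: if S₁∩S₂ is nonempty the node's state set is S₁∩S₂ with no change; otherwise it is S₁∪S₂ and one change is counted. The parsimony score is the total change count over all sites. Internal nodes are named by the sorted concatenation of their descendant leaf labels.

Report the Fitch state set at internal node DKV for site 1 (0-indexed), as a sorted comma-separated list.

[col 0] DV: children D:{C}, V:{T} ∪→ {C,T}; cost 1
[col 0] DKV: children DV:{C,T}, K:{G} ∪→ {C,G,T}; cost 1
[col 0] FW: children F:{C}, W:{G} ∪→ {C,G}; cost 1
[col 0] DFKVW: children DKV:{C,G,T}, FW:{C,G} ∩→ {C,G}; cost 0
[col 0] DFKPVW: children DFKVW:{C,G}, P:{A} ∪→ {A,C,G}; cost 1
[col 1] DV: children D:{C}, V:{C} ∩→ {C}; cost 0
[col 1] DKV: children DV:{C}, K:{C} ∩→ {C}; cost 0
[col 1] FW: children F:{C}, W:{T} ∪→ {C,T}; cost 1
[col 1] DFKVW: children DKV:{C}, FW:{C,T} ∩→ {C}; cost 0
[col 1] DFKPVW: children DFKVW:{C}, P:{C} ∩→ {C}; cost 0
[col 2] DV: children D:{A}, V:{G} ∪→ {A,G}; cost 1
[col 2] DKV: children DV:{A,G}, K:{T} ∪→ {A,G,T}; cost 1
[col 2] FW: children F:{A}, W:{G} ∪→ {A,G}; cost 1
[col 2] DFKVW: children DKV:{A,G,T}, FW:{A,G} ∩→ {A,G}; cost 0
[col 2] DFKPVW: children DFKVW:{A,G}, P:{C} ∪→ {A,C,G}; cost 1
per-site changes: [4, 1, 4]; total = 9

C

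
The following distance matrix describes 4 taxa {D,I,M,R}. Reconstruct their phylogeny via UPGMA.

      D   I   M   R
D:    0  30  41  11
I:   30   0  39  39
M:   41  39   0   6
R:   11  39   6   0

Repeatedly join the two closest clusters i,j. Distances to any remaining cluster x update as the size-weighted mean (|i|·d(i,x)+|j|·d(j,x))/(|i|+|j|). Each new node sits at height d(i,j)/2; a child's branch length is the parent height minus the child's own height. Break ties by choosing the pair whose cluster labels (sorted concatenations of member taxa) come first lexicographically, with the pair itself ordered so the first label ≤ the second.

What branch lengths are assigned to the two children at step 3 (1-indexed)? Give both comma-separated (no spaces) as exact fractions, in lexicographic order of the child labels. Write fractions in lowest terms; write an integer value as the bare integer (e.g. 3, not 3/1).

1. join M+R (d=6) ⇒ MR; edges |M|=3, |R|=3
  updated: d(D,MR)=26, d(I,MR)=39
2. join D+MR (d=26) ⇒ DMR; edges |D|=13, |MR|=10
  updated: d(DMR,I)=36
3. join DMR+I (d=36) ⇒ DIMR; edges |DMR|=5, |I|=18
final tree: ((D:13,(M:3,R:3):10):5,I:18)
total length: 52

5,18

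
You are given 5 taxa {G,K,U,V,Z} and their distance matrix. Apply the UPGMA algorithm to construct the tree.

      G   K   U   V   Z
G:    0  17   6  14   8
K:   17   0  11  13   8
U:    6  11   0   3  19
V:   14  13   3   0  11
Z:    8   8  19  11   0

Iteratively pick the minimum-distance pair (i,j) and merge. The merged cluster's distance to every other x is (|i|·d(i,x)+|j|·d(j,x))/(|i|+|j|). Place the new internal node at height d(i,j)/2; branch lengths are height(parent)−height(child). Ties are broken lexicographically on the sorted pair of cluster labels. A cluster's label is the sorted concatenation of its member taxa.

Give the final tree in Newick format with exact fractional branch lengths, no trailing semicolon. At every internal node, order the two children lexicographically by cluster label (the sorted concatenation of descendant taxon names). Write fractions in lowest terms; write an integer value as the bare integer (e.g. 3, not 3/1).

step 1: merge (U,V) at d=3; branch lengths U→3/2, V→3/2; new cluster UV
  updated: d(G,UV)=10, d(K,UV)=12, d(UV,Z)=15
step 2: merge (G,Z) at d=8; branch lengths G→4, Z→4; new cluster GZ
  updated: d(GZ,K)=25/2, d(GZ,UV)=25/2
step 3: merge (K,UV) at d=12; branch lengths K→6, UV→9/2; new cluster KUV
  updated: d(GZ,KUV)=25/2
step 4: merge (GZ,KUV) at d=25/2; branch lengths GZ→9/4, KUV→1/4; new cluster GKUVZ
final tree: ((G:4,Z:4):9/4,(K:6,(U:3/2,V:3/2):9/2):1/4)
total length: 24

((G:4,Z:4):9/4,(K:6,(U:3/2,V:3/2):9/2):1/4)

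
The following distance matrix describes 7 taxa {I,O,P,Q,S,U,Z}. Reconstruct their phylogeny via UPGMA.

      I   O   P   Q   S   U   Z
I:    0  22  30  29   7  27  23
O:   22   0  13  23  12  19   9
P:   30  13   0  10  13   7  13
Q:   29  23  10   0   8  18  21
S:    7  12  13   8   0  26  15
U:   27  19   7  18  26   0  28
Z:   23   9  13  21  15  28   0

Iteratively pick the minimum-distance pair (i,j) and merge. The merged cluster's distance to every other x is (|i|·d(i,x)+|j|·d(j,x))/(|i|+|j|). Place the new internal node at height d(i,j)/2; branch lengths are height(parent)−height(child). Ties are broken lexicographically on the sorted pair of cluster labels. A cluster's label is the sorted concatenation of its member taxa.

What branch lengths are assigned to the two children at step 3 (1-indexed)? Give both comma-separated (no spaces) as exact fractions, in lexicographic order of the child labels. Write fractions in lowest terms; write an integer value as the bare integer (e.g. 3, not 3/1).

9/2,9/2

1. join I+S (d=7) ⇒ IS; edges |I|=7/2, |S|=7/2
  updated: d(IS,O)=17, d(IS,P)=43/2, d(IS,Q)=37/2, d(IS,U)=53/2, d(IS,Z)=19
2. join P+U (d=7) ⇒ PU; edges |P|=7/2, |U|=7/2
  updated: d(IS,PU)=24, d(O,PU)=16, d(PU,Q)=14, d(PU,Z)=41/2
3. join O+Z (d=9) ⇒ OZ; edges |O|=9/2, |Z|=9/2
  updated: d(IS,OZ)=18, d(OZ,PU)=73/4, d(OZ,Q)=22
4. join PU+Q (d=14) ⇒ PQU; edges |PU|=7/2, |Q|=7
  updated: d(IS,PQU)=133/6, d(OZ,PQU)=39/2
5. join IS+OZ (d=18) ⇒ IOSZ; edges |IS|=11/2, |OZ|=9/2
  updated: d(IOSZ,PQU)=125/6
6. join IOSZ+PQU (d=125/6) ⇒ IOPQSUZ; edges |IOSZ|=17/12, |PQU|=41/12
final tree: (((I:7/2,S:7/2):11/2,(O:9/2,Z:9/2):9/2):17/12,((P:7/2,U:7/2):7/2,Q:7):41/12)
total length: 145/3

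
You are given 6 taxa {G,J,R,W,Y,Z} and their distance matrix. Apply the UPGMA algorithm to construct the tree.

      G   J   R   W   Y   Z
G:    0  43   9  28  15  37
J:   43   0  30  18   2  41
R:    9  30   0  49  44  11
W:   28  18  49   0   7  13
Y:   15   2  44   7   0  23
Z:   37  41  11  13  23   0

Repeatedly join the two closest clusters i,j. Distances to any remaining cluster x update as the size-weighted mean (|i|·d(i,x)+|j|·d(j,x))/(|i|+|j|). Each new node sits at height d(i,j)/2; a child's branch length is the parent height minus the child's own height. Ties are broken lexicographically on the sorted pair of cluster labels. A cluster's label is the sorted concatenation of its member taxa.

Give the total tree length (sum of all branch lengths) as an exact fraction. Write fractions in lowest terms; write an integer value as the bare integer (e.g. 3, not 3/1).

1999/36

1. join J+Y (d=2) ⇒ JY; edges |J|=1, |Y|=1
  updated: d(G,JY)=29, d(JY,R)=37, d(JY,W)=25/2, d(JY,Z)=32
2. join G+R (d=9) ⇒ GR; edges |G|=9/2, |R|=9/2
  updated: d(GR,JY)=33, d(GR,W)=77/2, d(GR,Z)=24
3. join JY+W (d=25/2) ⇒ JWY; edges |JY|=21/4, |W|=25/4
  updated: d(GR,JWY)=209/6, d(JWY,Z)=77/3
4. join GR+Z (d=24) ⇒ GRZ; edges |GR|=15/2, |Z|=12
  updated: d(GRZ,JWY)=286/9
5. join GRZ+JWY (d=286/9) ⇒ GJRWYZ; edges |GRZ|=35/9, |JWY|=347/36
final tree: (((G:9/2,R:9/2):15/2,Z:12):35/9,((J:1,Y:1):21/4,W:25/4):347/36)
total length: 1999/36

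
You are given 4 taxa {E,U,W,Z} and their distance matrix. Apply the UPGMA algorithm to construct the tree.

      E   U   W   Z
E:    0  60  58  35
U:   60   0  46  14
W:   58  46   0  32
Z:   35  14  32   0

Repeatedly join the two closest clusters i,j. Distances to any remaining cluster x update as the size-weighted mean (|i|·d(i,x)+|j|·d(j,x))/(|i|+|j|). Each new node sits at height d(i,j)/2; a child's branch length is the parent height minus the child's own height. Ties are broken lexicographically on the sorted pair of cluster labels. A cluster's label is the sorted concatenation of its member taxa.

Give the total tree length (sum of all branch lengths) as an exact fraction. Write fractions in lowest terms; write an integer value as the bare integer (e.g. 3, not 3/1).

iteration 1: select U,Z (d=14); attach at lengths (7, 7); label the merged cluster UZ
  updated: d(E,UZ)=95/2, d(UZ,W)=39
iteration 2: select UZ,W (d=39); attach at lengths (25/2, 39/2); label the merged cluster UWZ
  updated: d(E,UWZ)=51
iteration 3: select E,UWZ (d=51); attach at lengths (51/2, 6); label the merged cluster EUWZ
final tree: (E:51/2,((U:7,Z:7):25/2,W:39/2):6)
total length: 155/2

155/2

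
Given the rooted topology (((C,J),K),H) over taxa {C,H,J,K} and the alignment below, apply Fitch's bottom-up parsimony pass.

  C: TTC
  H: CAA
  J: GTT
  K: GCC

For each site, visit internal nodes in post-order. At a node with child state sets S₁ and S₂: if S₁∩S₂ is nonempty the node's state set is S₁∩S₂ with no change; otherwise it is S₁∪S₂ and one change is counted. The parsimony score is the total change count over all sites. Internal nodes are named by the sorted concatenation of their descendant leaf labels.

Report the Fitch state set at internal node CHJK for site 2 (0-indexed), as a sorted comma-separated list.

CJ@0: {T} ∪ {G} = {G,T} (union, +1)
CJK@0: {G,T} ∩ {G} = {G} (intersection, +0)
CHJK@0: {G} ∪ {C} = {C,G} (union, +1)
CJ@1: {T} ∩ {T} = {T} (intersection, +0)
CJK@1: {T} ∪ {C} = {C,T} (union, +1)
CHJK@1: {C,T} ∪ {A} = {A,C,T} (union, +1)
CJ@2: {C} ∪ {T} = {C,T} (union, +1)
CJK@2: {C,T} ∩ {C} = {C} (intersection, +0)
CHJK@2: {C} ∪ {A} = {A,C} (union, +1)
per-site changes: [2, 2, 2]; total = 6

A,C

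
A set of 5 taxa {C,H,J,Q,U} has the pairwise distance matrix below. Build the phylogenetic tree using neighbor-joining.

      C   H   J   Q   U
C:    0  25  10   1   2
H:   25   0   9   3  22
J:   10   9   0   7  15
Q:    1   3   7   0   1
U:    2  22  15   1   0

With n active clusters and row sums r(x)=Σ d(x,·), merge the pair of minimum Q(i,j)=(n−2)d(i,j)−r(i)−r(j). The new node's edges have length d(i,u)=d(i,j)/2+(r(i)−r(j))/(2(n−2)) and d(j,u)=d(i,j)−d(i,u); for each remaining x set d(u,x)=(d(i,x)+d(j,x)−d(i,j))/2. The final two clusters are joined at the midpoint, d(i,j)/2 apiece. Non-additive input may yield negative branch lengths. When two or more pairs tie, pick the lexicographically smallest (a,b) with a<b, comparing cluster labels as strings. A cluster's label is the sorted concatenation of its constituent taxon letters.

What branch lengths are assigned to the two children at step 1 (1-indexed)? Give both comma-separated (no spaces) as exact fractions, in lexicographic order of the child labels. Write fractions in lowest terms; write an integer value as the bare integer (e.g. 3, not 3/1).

1. join H+J (d=9, Q=-73) ⇒ HJ; edges |H|=15/2, |J|=3/2
  updated: d(C,HJ)=13, d(HJ,Q)=1/2, d(HJ,U)=14
2. join C+U (d=2, Q=-29) ⇒ CU; edges |C|=3/4, |U|=5/4
  updated: d(CU,HJ)=25/2, d(CU,Q)=0
3. join CU+HJ (d=25/2, Q=-13) ⇒ CHJU; edges |CU|=6, |HJ|=13/2
  updated: d(CHJU,Q)=-6
4. join CHJU+Q (d=-6) ⇒ CHJQU; edges |CHJU|=-3, |Q|=-3
final tree: (((C:3/4,U:5/4):6,(H:15/2,J:3/2):13/2):-3,Q:-3)
total length: 35/2

15/2,3/2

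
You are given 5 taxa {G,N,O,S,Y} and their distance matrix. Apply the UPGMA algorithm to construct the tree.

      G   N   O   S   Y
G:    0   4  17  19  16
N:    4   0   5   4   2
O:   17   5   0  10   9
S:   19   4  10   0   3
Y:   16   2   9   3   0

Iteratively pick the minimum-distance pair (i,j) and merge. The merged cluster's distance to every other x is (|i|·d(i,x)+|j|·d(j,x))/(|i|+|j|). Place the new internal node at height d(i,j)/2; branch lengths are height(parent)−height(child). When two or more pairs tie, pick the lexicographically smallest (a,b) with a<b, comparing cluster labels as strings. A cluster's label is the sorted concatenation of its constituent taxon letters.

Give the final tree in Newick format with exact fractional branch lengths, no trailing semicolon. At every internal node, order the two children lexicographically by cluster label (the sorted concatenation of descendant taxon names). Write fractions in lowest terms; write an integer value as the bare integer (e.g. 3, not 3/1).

iteration 1: select N,Y (d=2); attach at lengths (1, 1); label the merged cluster NY
  updated: d(G,NY)=10, d(NY,O)=7, d(NY,S)=7/2
iteration 2: select NY,S (d=7/2); attach at lengths (3/4, 7/4); label the merged cluster NSY
  updated: d(G,NSY)=13, d(NSY,O)=8
iteration 3: select NSY,O (d=8); attach at lengths (9/4, 4); label the merged cluster NOSY
  updated: d(G,NOSY)=14
iteration 4: select G,NOSY (d=14); attach at lengths (7, 3); label the merged cluster GNOSY
final tree: (G:7,(((N:1,Y:1):3/4,S:7/4):9/4,O:4):3)
total length: 83/4

(G:7,(((N:1,Y:1):3/4,S:7/4):9/4,O:4):3)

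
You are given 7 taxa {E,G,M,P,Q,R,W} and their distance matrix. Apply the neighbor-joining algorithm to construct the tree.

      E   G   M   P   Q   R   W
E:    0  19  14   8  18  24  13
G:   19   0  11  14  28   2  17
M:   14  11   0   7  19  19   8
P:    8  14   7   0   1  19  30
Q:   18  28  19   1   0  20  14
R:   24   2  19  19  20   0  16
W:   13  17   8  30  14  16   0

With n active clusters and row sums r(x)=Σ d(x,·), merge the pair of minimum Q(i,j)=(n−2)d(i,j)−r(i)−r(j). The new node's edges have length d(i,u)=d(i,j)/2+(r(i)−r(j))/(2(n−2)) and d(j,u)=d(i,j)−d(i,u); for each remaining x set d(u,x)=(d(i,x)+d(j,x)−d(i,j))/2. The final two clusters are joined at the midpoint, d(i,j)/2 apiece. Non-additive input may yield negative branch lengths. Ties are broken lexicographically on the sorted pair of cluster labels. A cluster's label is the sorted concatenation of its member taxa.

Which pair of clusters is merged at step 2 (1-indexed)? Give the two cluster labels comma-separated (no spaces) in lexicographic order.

P,Q

iteration 1: select G,R (d=2, Q=-181); attach at lengths (1/10, 19/10); label the merged cluster GR
  updated: d(E,GR)=41/2, d(GR,M)=14, d(GR,P)=31/2, d(GR,Q)=23, d(GR,W)=31/2
iteration 2: select P,Q (d=1, Q=-265/2); attach at lengths (-19/16, 35/16); label the merged cluster PQ
  updated: d(E,PQ)=25/2, d(GR,PQ)=75/4, d(M,PQ)=25/2, d(PQ,W)=43/2
iteration 3: select E,PQ (d=25/2, Q=-351/4); attach at lengths (43/8, 57/8); label the merged cluster EPQ
  updated: d(EPQ,GR)=107/8, d(EPQ,M)=7, d(EPQ,W)=11
iteration 4: select EPQ,GR (d=107/8, Q=-95/2); attach at lengths (61/16, 153/16); label the merged cluster EGPQR
  updated: d(EGPQR,M)=61/16, d(EGPQR,W)=105/16
iteration 5: select EGPQR,M (d=61/16, Q=-147/8); attach at lengths (19/16, 21/8); label the merged cluster EGMPQR
  updated: d(EGMPQR,W)=43/8
iteration 6: select EGMPQR,W (d=43/8); attach at lengths (43/16, 43/16); label the merged cluster EGMPQRW
final tree: ((((E:43/8,(P:-19/16,Q:35/16):57/8):61/16,(G:1/10,R:19/10):153/16):19/16,M:21/8):43/16,W:43/16)
total length: 609/16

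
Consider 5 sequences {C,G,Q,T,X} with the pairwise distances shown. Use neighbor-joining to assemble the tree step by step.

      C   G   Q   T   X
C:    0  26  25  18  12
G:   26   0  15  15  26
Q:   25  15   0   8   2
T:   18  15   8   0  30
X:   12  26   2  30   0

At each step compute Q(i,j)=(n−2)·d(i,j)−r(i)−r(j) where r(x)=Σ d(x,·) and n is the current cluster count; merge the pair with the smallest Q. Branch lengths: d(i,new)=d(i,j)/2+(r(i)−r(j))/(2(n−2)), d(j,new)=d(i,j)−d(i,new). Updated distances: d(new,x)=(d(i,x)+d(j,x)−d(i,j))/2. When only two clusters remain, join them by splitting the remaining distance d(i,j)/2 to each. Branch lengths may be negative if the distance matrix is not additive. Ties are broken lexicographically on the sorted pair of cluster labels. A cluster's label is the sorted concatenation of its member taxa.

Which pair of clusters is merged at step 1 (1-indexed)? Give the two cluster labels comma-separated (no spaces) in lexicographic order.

step 1: merge (C,X) at d=12, Q=-115; branch lengths C→47/6, X→25/6; new cluster CX
  updated: d(CX,G)=20, d(CX,Q)=15/2, d(CX,T)=18
step 2: merge (CX,Q) at d=15/2, Q=-61; branch lengths CX→15/2, Q→0; new cluster CQX
  updated: d(CQX,G)=55/4, d(CQX,T)=37/4
step 3: merge (CQX,G) at d=55/4, Q=-38; branch lengths CQX→4, G→39/4; new cluster CGQX
  updated: d(CGQX,T)=21/4
step 4: merge (CGQX,T) at d=21/4; branch lengths CGQX→21/8, T→21/8; new cluster CGQTX
final tree: ((((C:47/6,X:25/6):15/2,Q:0):4,G:39/4):21/8,T:21/8)
total length: 77/2

C,X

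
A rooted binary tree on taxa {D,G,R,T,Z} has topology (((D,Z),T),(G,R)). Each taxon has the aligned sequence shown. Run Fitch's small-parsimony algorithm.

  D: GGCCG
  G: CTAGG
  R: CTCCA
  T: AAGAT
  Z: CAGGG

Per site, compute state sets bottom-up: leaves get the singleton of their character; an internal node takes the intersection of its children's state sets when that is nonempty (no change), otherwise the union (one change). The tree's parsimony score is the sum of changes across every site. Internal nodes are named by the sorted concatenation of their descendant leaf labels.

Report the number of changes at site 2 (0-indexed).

[col 0] DZ: children D:{G}, Z:{C} ∪→ {C,G}; cost 1
[col 0] DTZ: children DZ:{C,G}, T:{A} ∪→ {A,C,G}; cost 1
[col 0] GR: children G:{C}, R:{C} ∩→ {C}; cost 0
[col 0] DGRTZ: children DTZ:{A,C,G}, GR:{C} ∩→ {C}; cost 0
[col 1] DZ: children D:{G}, Z:{A} ∪→ {A,G}; cost 1
[col 1] DTZ: children DZ:{A,G}, T:{A} ∩→ {A}; cost 0
[col 1] GR: children G:{T}, R:{T} ∩→ {T}; cost 0
[col 1] DGRTZ: children DTZ:{A}, GR:{T} ∪→ {A,T}; cost 1
[col 2] DZ: children D:{C}, Z:{G} ∪→ {C,G}; cost 1
[col 2] DTZ: children DZ:{C,G}, T:{G} ∩→ {G}; cost 0
[col 2] GR: children G:{A}, R:{C} ∪→ {A,C}; cost 1
[col 2] DGRTZ: children DTZ:{G}, GR:{A,C} ∪→ {A,C,G}; cost 1
[col 3] DZ: children D:{C}, Z:{G} ∪→ {C,G}; cost 1
[col 3] DTZ: children DZ:{C,G}, T:{A} ∪→ {A,C,G}; cost 1
[col 3] GR: children G:{G}, R:{C} ∪→ {C,G}; cost 1
[col 3] DGRTZ: children DTZ:{A,C,G}, GR:{C,G} ∩→ {C,G}; cost 0
[col 4] DZ: children D:{G}, Z:{G} ∩→ {G}; cost 0
[col 4] DTZ: children DZ:{G}, T:{T} ∪→ {G,T}; cost 1
[col 4] GR: children G:{G}, R:{A} ∪→ {A,G}; cost 1
[col 4] DGRTZ: children DTZ:{G,T}, GR:{A,G} ∩→ {G}; cost 0
per-site changes: [2, 2, 3, 3, 2]; total = 12

3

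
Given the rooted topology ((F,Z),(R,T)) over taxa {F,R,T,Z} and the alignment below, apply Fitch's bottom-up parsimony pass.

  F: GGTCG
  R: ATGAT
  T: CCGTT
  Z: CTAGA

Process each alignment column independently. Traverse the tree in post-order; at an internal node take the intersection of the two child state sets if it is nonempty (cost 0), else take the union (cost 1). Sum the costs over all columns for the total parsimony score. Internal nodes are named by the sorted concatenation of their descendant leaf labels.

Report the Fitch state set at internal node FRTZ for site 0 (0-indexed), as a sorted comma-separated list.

[col 0] FZ: children F:{G}, Z:{C} ∪→ {C,G}; cost 1
[col 0] RT: children R:{A}, T:{C} ∪→ {A,C}; cost 1
[col 0] FRTZ: children FZ:{C,G}, RT:{A,C} ∩→ {C}; cost 0
[col 1] FZ: children F:{G}, Z:{T} ∪→ {G,T}; cost 1
[col 1] RT: children R:{T}, T:{C} ∪→ {C,T}; cost 1
[col 1] FRTZ: children FZ:{G,T}, RT:{C,T} ∩→ {T}; cost 0
[col 2] FZ: children F:{T}, Z:{A} ∪→ {A,T}; cost 1
[col 2] RT: children R:{G}, T:{G} ∩→ {G}; cost 0
[col 2] FRTZ: children FZ:{A,T}, RT:{G} ∪→ {A,G,T}; cost 1
[col 3] FZ: children F:{C}, Z:{G} ∪→ {C,G}; cost 1
[col 3] RT: children R:{A}, T:{T} ∪→ {A,T}; cost 1
[col 3] FRTZ: children FZ:{C,G}, RT:{A,T} ∪→ {A,C,G,T}; cost 1
[col 4] FZ: children F:{G}, Z:{A} ∪→ {A,G}; cost 1
[col 4] RT: children R:{T}, T:{T} ∩→ {T}; cost 0
[col 4] FRTZ: children FZ:{A,G}, RT:{T} ∪→ {A,G,T}; cost 1
per-site changes: [2, 2, 2, 3, 2]; total = 11

C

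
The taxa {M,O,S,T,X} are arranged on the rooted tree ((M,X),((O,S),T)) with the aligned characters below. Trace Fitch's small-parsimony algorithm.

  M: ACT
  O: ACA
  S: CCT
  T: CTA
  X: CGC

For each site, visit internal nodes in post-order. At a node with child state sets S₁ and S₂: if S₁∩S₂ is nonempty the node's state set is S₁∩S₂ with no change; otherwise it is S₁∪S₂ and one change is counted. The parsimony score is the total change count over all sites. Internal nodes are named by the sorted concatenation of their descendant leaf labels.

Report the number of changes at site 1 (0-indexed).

site 0, node MX: M={A} ∪ X={C} → {A,C} (+1)
site 0, node OS: O={A} ∪ S={C} → {A,C} (+1)
site 0, node OST: OS={A,C} ∩ T={C} → {C} (+0)
site 0, node MOSTX: MX={A,C} ∩ OST={C} → {C} (+0)
site 1, node MX: M={C} ∪ X={G} → {C,G} (+1)
site 1, node OS: O={C} ∩ S={C} → {C} (+0)
site 1, node OST: OS={C} ∪ T={T} → {C,T} (+1)
site 1, node MOSTX: MX={C,G} ∩ OST={C,T} → {C} (+0)
site 2, node MX: M={T} ∪ X={C} → {C,T} (+1)
site 2, node OS: O={A} ∪ S={T} → {A,T} (+1)
site 2, node OST: OS={A,T} ∩ T={A} → {A} (+0)
site 2, node MOSTX: MX={C,T} ∪ OST={A} → {A,C,T} (+1)
per-site changes: [2, 2, 3]; total = 7

2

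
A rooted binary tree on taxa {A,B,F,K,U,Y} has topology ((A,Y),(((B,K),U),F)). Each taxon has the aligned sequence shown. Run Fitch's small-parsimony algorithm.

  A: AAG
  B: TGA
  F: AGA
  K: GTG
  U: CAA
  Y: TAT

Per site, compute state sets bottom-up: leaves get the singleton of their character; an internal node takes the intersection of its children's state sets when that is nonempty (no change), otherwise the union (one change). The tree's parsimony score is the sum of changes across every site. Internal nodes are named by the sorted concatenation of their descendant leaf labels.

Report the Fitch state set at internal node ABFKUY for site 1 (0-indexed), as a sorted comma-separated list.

A,G

AY@0: {A} ∪ {T} = {A,T} (union, +1)
BK@0: {T} ∪ {G} = {G,T} (union, +1)
BKU@0: {G,T} ∪ {C} = {C,G,T} (union, +1)
BFKU@0: {C,G,T} ∪ {A} = {A,C,G,T} (union, +1)
ABFKUY@0: {A,T} ∩ {A,C,G,T} = {A,T} (intersection, +0)
AY@1: {A} ∩ {A} = {A} (intersection, +0)
BK@1: {G} ∪ {T} = {G,T} (union, +1)
BKU@1: {G,T} ∪ {A} = {A,G,T} (union, +1)
BFKU@1: {A,G,T} ∩ {G} = {G} (intersection, +0)
ABFKUY@1: {A} ∪ {G} = {A,G} (union, +1)
AY@2: {G} ∪ {T} = {G,T} (union, +1)
BK@2: {A} ∪ {G} = {A,G} (union, +1)
BKU@2: {A,G} ∩ {A} = {A} (intersection, +0)
BFKU@2: {A} ∩ {A} = {A} (intersection, +0)
ABFKUY@2: {G,T} ∪ {A} = {A,G,T} (union, +1)
per-site changes: [4, 3, 3]; total = 10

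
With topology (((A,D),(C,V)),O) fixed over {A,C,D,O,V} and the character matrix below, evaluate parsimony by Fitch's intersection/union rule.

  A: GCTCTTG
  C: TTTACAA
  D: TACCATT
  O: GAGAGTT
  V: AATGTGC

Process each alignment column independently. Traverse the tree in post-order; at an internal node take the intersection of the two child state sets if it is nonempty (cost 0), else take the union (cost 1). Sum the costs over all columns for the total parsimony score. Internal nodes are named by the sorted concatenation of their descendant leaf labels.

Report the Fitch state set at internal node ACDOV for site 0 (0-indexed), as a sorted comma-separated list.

AD@0: {G} ∪ {T} = {G,T} (union, +1)
CV@0: {T} ∪ {A} = {A,T} (union, +1)
ACDV@0: {G,T} ∩ {A,T} = {T} (intersection, +0)
ACDOV@0: {T} ∪ {G} = {G,T} (union, +1)
AD@1: {C} ∪ {A} = {A,C} (union, +1)
CV@1: {T} ∪ {A} = {A,T} (union, +1)
ACDV@1: {A,C} ∩ {A,T} = {A} (intersection, +0)
ACDOV@1: {A} ∩ {A} = {A} (intersection, +0)
AD@2: {T} ∪ {C} = {C,T} (union, +1)
CV@2: {T} ∩ {T} = {T} (intersection, +0)
ACDV@2: {C,T} ∩ {T} = {T} (intersection, +0)
ACDOV@2: {T} ∪ {G} = {G,T} (union, +1)
AD@3: {C} ∩ {C} = {C} (intersection, +0)
CV@3: {A} ∪ {G} = {A,G} (union, +1)
ACDV@3: {C} ∪ {A,G} = {A,C,G} (union, +1)
ACDOV@3: {A,C,G} ∩ {A} = {A} (intersection, +0)
AD@4: {T} ∪ {A} = {A,T} (union, +1)
CV@4: {C} ∪ {T} = {C,T} (union, +1)
ACDV@4: {A,T} ∩ {C,T} = {T} (intersection, +0)
ACDOV@4: {T} ∪ {G} = {G,T} (union, +1)
AD@5: {T} ∩ {T} = {T} (intersection, +0)
CV@5: {A} ∪ {G} = {A,G} (union, +1)
ACDV@5: {T} ∪ {A,G} = {A,G,T} (union, +1)
ACDOV@5: {A,G,T} ∩ {T} = {T} (intersection, +0)
AD@6: {G} ∪ {T} = {G,T} (union, +1)
CV@6: {A} ∪ {C} = {A,C} (union, +1)
ACDV@6: {G,T} ∪ {A,C} = {A,C,G,T} (union, +1)
ACDOV@6: {A,C,G,T} ∩ {T} = {T} (intersection, +0)
per-site changes: [3, 2, 2, 2, 3, 2, 3]; total = 17

G,T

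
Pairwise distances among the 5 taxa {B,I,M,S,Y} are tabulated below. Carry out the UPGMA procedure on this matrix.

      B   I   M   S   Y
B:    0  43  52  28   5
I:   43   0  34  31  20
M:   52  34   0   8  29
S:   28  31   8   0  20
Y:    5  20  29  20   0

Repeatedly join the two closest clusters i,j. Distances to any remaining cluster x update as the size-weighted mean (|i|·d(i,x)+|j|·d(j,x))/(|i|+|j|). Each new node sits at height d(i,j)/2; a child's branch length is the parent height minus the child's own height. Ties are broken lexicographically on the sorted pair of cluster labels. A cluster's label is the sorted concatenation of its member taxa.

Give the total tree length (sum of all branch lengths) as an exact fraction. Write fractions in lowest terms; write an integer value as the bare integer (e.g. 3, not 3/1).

step 1: merge (B,Y) at d=5; branch lengths B→5/2, Y→5/2; new cluster BY
  updated: d(BY,I)=63/2, d(BY,M)=81/2, d(BY,S)=24
step 2: merge (M,S) at d=8; branch lengths M→4, S→4; new cluster MS
  updated: d(BY,MS)=129/4, d(I,MS)=65/2
step 3: merge (BY,I) at d=63/2; branch lengths BY→53/4, I→63/4; new cluster BIY
  updated: d(BIY,MS)=97/3
step 4: merge (BIY,MS) at d=97/3; branch lengths BIY→5/12, MS→73/6; new cluster BIMSY
final tree: (((B:5/2,Y:5/2):53/4,I:63/4):5/12,(M:4,S:4):73/6)
total length: 655/12

655/12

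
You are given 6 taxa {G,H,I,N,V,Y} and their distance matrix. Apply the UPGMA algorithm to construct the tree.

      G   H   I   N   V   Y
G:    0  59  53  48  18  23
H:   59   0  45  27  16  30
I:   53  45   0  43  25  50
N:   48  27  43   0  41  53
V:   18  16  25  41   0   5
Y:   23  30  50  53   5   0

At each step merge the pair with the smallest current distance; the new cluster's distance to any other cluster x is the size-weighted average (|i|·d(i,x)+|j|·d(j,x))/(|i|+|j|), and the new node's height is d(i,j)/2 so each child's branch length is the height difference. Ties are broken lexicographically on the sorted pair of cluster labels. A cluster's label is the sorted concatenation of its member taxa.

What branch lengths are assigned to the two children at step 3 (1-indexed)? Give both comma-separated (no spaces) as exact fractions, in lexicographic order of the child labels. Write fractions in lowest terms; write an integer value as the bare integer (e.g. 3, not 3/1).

27/2,27/2

iteration 1: select V,Y (d=5); attach at lengths (5/2, 5/2); label the merged cluster VY
  updated: d(G,VY)=41/2, d(H,VY)=23, d(I,VY)=75/2, d(N,VY)=47
iteration 2: select G,VY (d=41/2); attach at lengths (41/4, 31/4); label the merged cluster GVY
  updated: d(GVY,H)=35, d(GVY,I)=128/3, d(GVY,N)=142/3
iteration 3: select H,N (d=27); attach at lengths (27/2, 27/2); label the merged cluster HN
  updated: d(GVY,HN)=247/6, d(HN,I)=44
iteration 4: select GVY,HN (d=247/6); attach at lengths (31/3, 85/12); label the merged cluster GHNVY
  updated: d(GHNVY,I)=216/5
iteration 5: select GHNVY,I (d=216/5); attach at lengths (61/60, 108/5); label the merged cluster GHINVY
final tree: (((G:41/4,(V:5/2,Y:5/2):31/4):31/3,(H:27/2,N:27/2):85/12):61/60,I:108/5)
total length: 2701/30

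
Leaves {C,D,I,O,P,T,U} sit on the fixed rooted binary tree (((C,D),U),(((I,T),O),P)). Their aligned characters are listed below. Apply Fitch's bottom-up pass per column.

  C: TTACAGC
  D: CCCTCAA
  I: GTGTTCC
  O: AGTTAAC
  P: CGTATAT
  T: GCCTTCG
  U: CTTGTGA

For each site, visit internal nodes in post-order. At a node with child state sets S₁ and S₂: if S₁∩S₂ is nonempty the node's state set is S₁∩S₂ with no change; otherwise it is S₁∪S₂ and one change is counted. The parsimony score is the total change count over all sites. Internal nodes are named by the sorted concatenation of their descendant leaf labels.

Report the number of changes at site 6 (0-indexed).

CD@0: {T} ∪ {C} = {C,T} (union, +1)
CDU@0: {C,T} ∩ {C} = {C} (intersection, +0)
IT@0: {G} ∩ {G} = {G} (intersection, +0)
IOT@0: {G} ∪ {A} = {A,G} (union, +1)
IOPT@0: {A,G} ∪ {C} = {A,C,G} (union, +1)
CDIOPTU@0: {C} ∩ {A,C,G} = {C} (intersection, +0)
CD@1: {T} ∪ {C} = {C,T} (union, +1)
CDU@1: {C,T} ∩ {T} = {T} (intersection, +0)
IT@1: {T} ∪ {C} = {C,T} (union, +1)
IOT@1: {C,T} ∪ {G} = {C,G,T} (union, +1)
IOPT@1: {C,G,T} ∩ {G} = {G} (intersection, +0)
CDIOPTU@1: {T} ∪ {G} = {G,T} (union, +1)
CD@2: {A} ∪ {C} = {A,C} (union, +1)
CDU@2: {A,C} ∪ {T} = {A,C,T} (union, +1)
IT@2: {G} ∪ {C} = {C,G} (union, +1)
IOT@2: {C,G} ∪ {T} = {C,G,T} (union, +1)
IOPT@2: {C,G,T} ∩ {T} = {T} (intersection, +0)
CDIOPTU@2: {A,C,T} ∩ {T} = {T} (intersection, +0)
CD@3: {C} ∪ {T} = {C,T} (union, +1)
CDU@3: {C,T} ∪ {G} = {C,G,T} (union, +1)
IT@3: {T} ∩ {T} = {T} (intersection, +0)
IOT@3: {T} ∩ {T} = {T} (intersection, +0)
IOPT@3: {T} ∪ {A} = {A,T} (union, +1)
CDIOPTU@3: {C,G,T} ∩ {A,T} = {T} (intersection, +0)
CD@4: {A} ∪ {C} = {A,C} (union, +1)
CDU@4: {A,C} ∪ {T} = {A,C,T} (union, +1)
IT@4: {T} ∩ {T} = {T} (intersection, +0)
IOT@4: {T} ∪ {A} = {A,T} (union, +1)
IOPT@4: {A,T} ∩ {T} = {T} (intersection, +0)
CDIOPTU@4: {A,C,T} ∩ {T} = {T} (intersection, +0)
CD@5: {G} ∪ {A} = {A,G} (union, +1)
CDU@5: {A,G} ∩ {G} = {G} (intersection, +0)
IT@5: {C} ∩ {C} = {C} (intersection, +0)
IOT@5: {C} ∪ {A} = {A,C} (union, +1)
IOPT@5: {A,C} ∩ {A} = {A} (intersection, +0)
CDIOPTU@5: {G} ∪ {A} = {A,G} (union, +1)
CD@6: {C} ∪ {A} = {A,C} (union, +1)
CDU@6: {A,C} ∩ {A} = {A} (intersection, +0)
IT@6: {C} ∪ {G} = {C,G} (union, +1)
IOT@6: {C,G} ∩ {C} = {C} (intersection, +0)
IOPT@6: {C} ∪ {T} = {C,T} (union, +1)
CDIOPTU@6: {A} ∪ {C,T} = {A,C,T} (union, +1)
per-site changes: [3, 4, 4, 3, 3, 3, 4]; total = 24

4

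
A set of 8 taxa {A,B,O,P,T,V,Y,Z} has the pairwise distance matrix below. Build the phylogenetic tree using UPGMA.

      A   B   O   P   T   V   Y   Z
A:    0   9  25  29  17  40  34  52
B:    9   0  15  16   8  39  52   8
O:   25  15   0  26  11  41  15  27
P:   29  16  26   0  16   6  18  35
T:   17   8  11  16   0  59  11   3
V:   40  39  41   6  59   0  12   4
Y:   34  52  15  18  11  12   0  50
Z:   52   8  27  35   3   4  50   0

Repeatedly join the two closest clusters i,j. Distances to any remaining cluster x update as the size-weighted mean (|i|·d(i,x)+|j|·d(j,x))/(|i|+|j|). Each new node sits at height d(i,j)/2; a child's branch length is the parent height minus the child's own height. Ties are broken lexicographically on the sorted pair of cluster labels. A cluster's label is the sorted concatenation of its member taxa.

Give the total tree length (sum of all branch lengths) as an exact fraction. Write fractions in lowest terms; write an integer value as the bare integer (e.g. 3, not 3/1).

1121/16

iteration 1: select T,Z (d=3); attach at lengths (3/2, 3/2); label the merged cluster TZ
  updated: d(A,TZ)=69/2, d(B,TZ)=8, d(O,TZ)=19, d(P,TZ)=51/2, d(TZ,V)=63/2, d(TZ,Y)=61/2
iteration 2: select P,V (d=6); attach at lengths (3, 3); label the merged cluster PV
  updated: d(A,PV)=69/2, d(B,PV)=55/2, d(O,PV)=67/2, d(PV,TZ)=57/2, d(PV,Y)=15
iteration 3: select B,TZ (d=8); attach at lengths (4, 5/2); label the merged cluster BTZ
  updated: d(A,BTZ)=26, d(BTZ,O)=53/3, d(BTZ,PV)=169/6, d(BTZ,Y)=113/3
iteration 4: select O,Y (d=15); attach at lengths (15/2, 15/2); label the merged cluster OY
  updated: d(A,OY)=59/2, d(BTZ,OY)=83/3, d(OY,PV)=97/4
iteration 5: select OY,PV (d=97/4); attach at lengths (37/8, 73/8); label the merged cluster OPVY
  updated: d(A,OPVY)=32, d(BTZ,OPVY)=335/12
iteration 6: select A,BTZ (d=26); attach at lengths (13, 9); label the merged cluster ABTZ
  updated: d(ABTZ,OPVY)=463/16
iteration 7: select ABTZ,OPVY (d=463/16); attach at lengths (47/32, 75/32); label the merged cluster ABOPTVYZ
final tree: ((A:13,(B:4,(T:3/2,Z:3/2):5/2):9):47/32,((O:15/2,Y:15/2):37/8,(P:3,V:3):73/8):75/32)
total length: 1121/16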